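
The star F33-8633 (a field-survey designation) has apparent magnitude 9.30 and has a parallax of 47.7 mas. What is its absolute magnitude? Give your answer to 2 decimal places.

p = 47.7 mas = 0.0477″ → d = 1/p = 20.96 pc
5 log₁₀(d/10 pc) = 5 log₁₀(20.96) − 5 = 1.607
M = m − 5 log₁₀(d/10) = 9.30 − 1.607 = 7.693

M ≈ 7.69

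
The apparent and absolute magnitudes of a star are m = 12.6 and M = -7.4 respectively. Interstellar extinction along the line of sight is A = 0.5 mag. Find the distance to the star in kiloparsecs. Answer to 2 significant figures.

m − M = 5 log₁₀(d/10 pc) + A  ⇒  12.6 − (-7.4) − 0.5 = 5 log₁₀(d/10)
19.500 = 5 log₁₀(d/10)
log₁₀ d = (m − M − A)/5 + 1 = 4.9000
d = 10^4.9000 = 79430 pc
= 79.43 kpc

d ≈ 79 kpc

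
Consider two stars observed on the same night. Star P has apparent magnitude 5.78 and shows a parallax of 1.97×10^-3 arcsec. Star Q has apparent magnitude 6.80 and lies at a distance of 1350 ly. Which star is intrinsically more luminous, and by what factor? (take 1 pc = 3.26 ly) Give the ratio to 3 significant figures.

Star P is more luminous, by a factor of 3.84.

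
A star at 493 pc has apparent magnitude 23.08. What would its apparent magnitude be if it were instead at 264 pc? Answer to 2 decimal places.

Flux ∝ 1/d², so Δm = 5 log₁₀(d₂/d₁) = 5 log₁₀(264/493) = -1.356
m₂ = m₁ + Δm = 23.08 + (-1.356) = 21.724

m ≈ 21.72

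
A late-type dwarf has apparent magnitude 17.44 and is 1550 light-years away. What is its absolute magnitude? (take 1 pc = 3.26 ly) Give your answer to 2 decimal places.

M ≈ 9.05

d = 1550 ly / 3.26 = 475.5 pc
5 log₁₀(d/10 pc) = 5 log₁₀(475.5) − 5 = 8.386
M = m − 5 log₁₀(d/10) = 17.44 − 8.386 = 9.054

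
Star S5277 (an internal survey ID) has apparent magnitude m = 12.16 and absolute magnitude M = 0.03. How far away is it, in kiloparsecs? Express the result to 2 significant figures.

μ = m − M = 12.130
m − M = 5 log₁₀ d − 5
log₁₀ d = (m − M)/5 + 1 = 3.4260
d = 10^3.4260 = 2667 pc
= 2.667 kpc

d ≈ 2.7 kpc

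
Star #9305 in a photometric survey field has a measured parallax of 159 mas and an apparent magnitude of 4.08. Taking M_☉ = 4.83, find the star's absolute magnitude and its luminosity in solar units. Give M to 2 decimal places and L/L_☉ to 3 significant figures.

M ≈ 5.09; L/L_☉ ≈ 0.789

d = 1/p = 1000/159 mas = 6.289 pc
M = m − 5 log₁₀ d + 5 = 4.08 − 5·0.7986 + 5 = 5.087
M − M_☉ = 5.087 − 4.83 = 0.257
L/L_☉ = 10^(−0.4 × 0.257) = 0.7892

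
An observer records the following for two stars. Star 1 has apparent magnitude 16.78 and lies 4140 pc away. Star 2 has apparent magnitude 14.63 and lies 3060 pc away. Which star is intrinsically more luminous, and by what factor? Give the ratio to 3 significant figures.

Star 2 is more luminous, by a factor of 3.96.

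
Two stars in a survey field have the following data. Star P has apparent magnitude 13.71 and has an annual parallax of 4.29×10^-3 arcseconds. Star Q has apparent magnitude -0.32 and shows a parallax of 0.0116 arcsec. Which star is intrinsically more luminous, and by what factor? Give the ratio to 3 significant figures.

Star Q is more luminous, by a factor of 56000.

Star P: d = 1/p = 1/4.29×10^-3″ = 233.1 pc
Star P: M = m − 5 log₁₀ d + 5 = 13.71 − 5·2.3675 + 5 = 6.872
Star Q: d = 1/p = 1/0.0116″ = 86.21 pc
Star Q: M = m − 5 log₁₀ d + 5 = -0.32 − 5·1.9355 + 5 = -4.998
ΔM = M_P − M_Q = 6.872 − (-4.998) = 11.870; smaller M is more luminous → Star Q.
L ratio = 10^(0.4 |ΔM|) = 10^4.748 = 55980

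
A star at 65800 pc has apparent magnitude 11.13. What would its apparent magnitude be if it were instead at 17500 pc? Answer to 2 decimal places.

Flux ∝ 1/d², so Δm = 5 log₁₀(d₂/d₁) = 5 log₁₀(17500/65800) = -2.876
m₂ = m₁ + Δm = 11.13 + (-2.876) = 8.254

m ≈ 8.25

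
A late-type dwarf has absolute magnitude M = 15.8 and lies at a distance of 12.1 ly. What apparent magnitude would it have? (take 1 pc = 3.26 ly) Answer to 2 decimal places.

m ≈ 13.65

d = 12.1 ly / 3.26 = 3.712 pc
m = M + 5 log₁₀ d − 5 = 15.8 + 5·0.5696 − 5 = 13.648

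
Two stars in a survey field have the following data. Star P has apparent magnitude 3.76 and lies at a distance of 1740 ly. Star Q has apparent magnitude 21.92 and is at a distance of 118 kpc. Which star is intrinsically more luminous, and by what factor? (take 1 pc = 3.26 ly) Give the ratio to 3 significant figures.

Star P: d = 1740 ly / 3.26 = 533.7 pc
Star P: M = m − 5 log₁₀ d + 5 = 3.76 − 5·2.7273 + 5 = -4.877
Star Q: d = 118 kpc = 118000 pc
Star Q: M = m − 5 log₁₀ d + 5 = 21.92 − 5·5.0719 + 5 = 1.561
ΔM = M_P − M_Q = -4.877 − (1.561) = -6.437; smaller M is more luminous → Star P.
L ratio = 10^(0.4 |ΔM|) = 10^2.575 = 375.8

Star P is more luminous, by a factor of 376.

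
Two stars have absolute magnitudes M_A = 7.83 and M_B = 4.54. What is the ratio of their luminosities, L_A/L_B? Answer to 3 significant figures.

ΔM = M_A − M_B = 3.29
L_A/L_B = 10^(−0.4 ΔM) = 10^-1.316 = 0.04831

L_A/L_B ≈ 0.0483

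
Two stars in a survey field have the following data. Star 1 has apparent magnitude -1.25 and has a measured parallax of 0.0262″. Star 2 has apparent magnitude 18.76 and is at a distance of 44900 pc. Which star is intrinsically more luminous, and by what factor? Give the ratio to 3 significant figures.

Star 1 is more luminous, by a factor of 72.9.

Star 1: d = 1/p = 1/0.0262″ = 38.17 pc
Star 1: M = m − 5 log₁₀ d + 5 = -1.25 − 5·1.5817 + 5 = -4.158
Star 2: M = m − 5 log₁₀ d + 5 = 18.76 − 5·4.6522 + 5 = 0.499
ΔM = M_1 − M_2 = -4.158 − (0.499) = -4.657; smaller M is more luminous → Star 1.
L ratio = 10^(0.4 |ΔM|) = 10^1.863 = 72.93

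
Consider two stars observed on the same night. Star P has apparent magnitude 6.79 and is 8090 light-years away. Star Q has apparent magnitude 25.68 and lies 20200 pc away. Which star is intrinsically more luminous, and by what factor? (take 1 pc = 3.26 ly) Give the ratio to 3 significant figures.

Star P is more luminous, by a factor of 543000.

Star P: d = 8090 ly / 3.26 = 2482 pc
Star P: M = m − 5 log₁₀ d + 5 = 6.79 − 5·3.3947 + 5 = -5.184
Star Q: M = m − 5 log₁₀ d + 5 = 25.68 − 5·4.3054 + 5 = 9.153
ΔM = M_P − M_Q = -5.184 − (9.153) = -14.337; smaller M is more luminous → Star P.
L ratio = 10^(0.4 |ΔM|) = 10^5.735 = 542900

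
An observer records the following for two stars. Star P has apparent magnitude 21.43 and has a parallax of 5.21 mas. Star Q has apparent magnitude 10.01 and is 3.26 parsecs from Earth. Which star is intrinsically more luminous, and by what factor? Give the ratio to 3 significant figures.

Star Q is more luminous, by a factor of 10.7.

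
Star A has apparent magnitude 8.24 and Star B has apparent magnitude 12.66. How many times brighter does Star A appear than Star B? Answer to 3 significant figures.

58.6

Magnitude difference = -4.42
Flux ratio = 10^(−0.4 Δm) = 10^(−0.4 × -4.42) = 10^1.768 = 58.61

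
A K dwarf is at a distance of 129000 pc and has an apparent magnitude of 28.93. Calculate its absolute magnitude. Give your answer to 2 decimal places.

M ≈ 8.38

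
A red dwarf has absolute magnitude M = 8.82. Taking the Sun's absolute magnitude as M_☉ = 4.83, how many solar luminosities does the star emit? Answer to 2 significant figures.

M − M_☉ = 8.82 − 4.83 = 3.990
L/L_☉ = 10^(−0.4 (M − M_☉)) = 10^-1.596 = 0.02535

L/L_☉ ≈ 0.025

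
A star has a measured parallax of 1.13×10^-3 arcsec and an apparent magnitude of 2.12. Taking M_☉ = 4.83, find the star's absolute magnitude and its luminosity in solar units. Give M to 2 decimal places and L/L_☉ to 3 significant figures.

d = 1/p = 1/1.13×10^-3″ = 885.0 pc
M = m − 5 log₁₀ d + 5 = 2.12 − 5·2.9469 + 5 = -7.615
M − M_☉ = -7.615 − 4.83 = -12.445
L/L_☉ = 10^(−0.4 × -12.445) = 95030

M ≈ -7.61; L/L_☉ ≈ 95000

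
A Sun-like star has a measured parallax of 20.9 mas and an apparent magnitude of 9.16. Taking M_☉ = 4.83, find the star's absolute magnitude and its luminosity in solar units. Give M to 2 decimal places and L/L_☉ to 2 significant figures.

M ≈ 5.76; L/L_☉ ≈ 0.42

d = 1/p = 1000/20.9 mas = 47.85 pc
M = m − 5 log₁₀ d + 5 = 9.16 − 5·1.6799 + 5 = 5.761
M − M_☉ = 5.761 − 4.83 = 0.931
L/L_☉ = 10^(−0.4 × 0.931) = 0.4243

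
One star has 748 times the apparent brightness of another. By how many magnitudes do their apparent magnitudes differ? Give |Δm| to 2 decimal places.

Pogson: Δm = −2.5 log₁₀(ratio) = −2.5 log₁₀(748) = −2.5 × 2.8739 = -7.185

|Δm| ≈ 7.18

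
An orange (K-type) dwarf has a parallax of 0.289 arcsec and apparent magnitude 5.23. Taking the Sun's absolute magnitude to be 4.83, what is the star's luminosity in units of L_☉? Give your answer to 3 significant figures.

L/L_☉ ≈ 0.0828

d = 1/p = 1/0.289″ = 3.460 pc
M = m − 5 log₁₀ d + 5 = 5.23 − 5·0.5391 + 5 = 7.534
M − M_☉ = 7.534 − 4.83 = 2.704
L/L_☉ = 10^(−0.4 × 2.704) = 0.08283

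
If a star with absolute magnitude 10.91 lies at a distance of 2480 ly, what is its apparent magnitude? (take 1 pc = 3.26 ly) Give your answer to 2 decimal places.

m ≈ 20.32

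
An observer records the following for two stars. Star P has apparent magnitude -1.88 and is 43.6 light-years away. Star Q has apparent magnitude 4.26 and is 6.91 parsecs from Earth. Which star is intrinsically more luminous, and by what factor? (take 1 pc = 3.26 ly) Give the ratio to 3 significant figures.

Star P: d = 43.6 ly / 3.26 = 13.37 pc
Star P: M = m − 5 log₁₀ d + 5 = -1.88 − 5·1.1263 + 5 = -2.511
Star Q: M = m − 5 log₁₀ d + 5 = 4.26 − 5·0.8395 + 5 = 5.063
ΔM = M_P − M_Q = -2.511 − (5.063) = -7.574; smaller M is more luminous → Star P.
L ratio = 10^(0.4 |ΔM|) = 10^3.030 = 1070

Star P is more luminous, by a factor of 1070.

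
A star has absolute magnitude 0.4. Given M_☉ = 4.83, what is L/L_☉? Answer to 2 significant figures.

L/L_☉ ≈ 59

M − M_☉ = 0.4 − 4.83 = -4.430
L/L_☉ = 10^(−0.4 (M − M_☉)) = 10^1.772 = 59.16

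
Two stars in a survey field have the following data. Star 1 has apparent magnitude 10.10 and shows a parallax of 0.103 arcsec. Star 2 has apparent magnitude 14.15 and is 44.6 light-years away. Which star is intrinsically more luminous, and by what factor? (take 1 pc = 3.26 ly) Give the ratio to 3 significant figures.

Star 1 is more luminous, by a factor of 21.0.

Star 1: d = 1/p = 1/0.103″ = 9.709 pc
Star 1: M = m − 5 log₁₀ d + 5 = 10.10 − 5·0.9872 + 5 = 10.164
Star 2: d = 44.6 ly / 3.26 = 13.68 pc
Star 2: M = m − 5 log₁₀ d + 5 = 14.15 − 5·1.1361 + 5 = 13.469
ΔM = M_1 − M_2 = 10.164 − (13.469) = -3.305; smaller M is more luminous → Star 1.
L ratio = 10^(0.4 |ΔM|) = 10^1.322 = 20.99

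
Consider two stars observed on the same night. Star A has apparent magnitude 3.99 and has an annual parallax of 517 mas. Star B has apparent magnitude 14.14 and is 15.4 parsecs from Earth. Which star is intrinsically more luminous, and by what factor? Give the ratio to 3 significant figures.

Star A is more luminous, by a factor of 181.

Star A: p = 517 mas = 0.517″ → d = 1/p = 1.934 pc
Star A: M = m − 5 log₁₀ d + 5 = 3.99 − 5·0.2865 + 5 = 7.557
Star B: M = m − 5 log₁₀ d + 5 = 14.14 − 5·1.1875 + 5 = 13.202
ΔM = M_A − M_B = 7.557 − (13.202) = -5.645; smaller M is more luminous → Star A.
L ratio = 10^(0.4 |ΔM|) = 10^2.258 = 181.1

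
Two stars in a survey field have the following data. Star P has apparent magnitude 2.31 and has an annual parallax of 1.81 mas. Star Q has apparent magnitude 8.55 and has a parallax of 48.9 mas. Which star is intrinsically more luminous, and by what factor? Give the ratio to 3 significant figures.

Star P is more luminous, by a factor of 229000.

Star P: p = 1.81 mas = 1.81×10^-3″ → d = 1/p = 552.5 pc
Star P: M = m − 5 log₁₀ d + 5 = 2.31 − 5·2.7423 + 5 = -6.402
Star Q: p = 48.9 mas = 0.0489″ → d = 1/p = 20.45 pc
Star Q: M = m − 5 log₁₀ d + 5 = 8.55 − 5·1.3107 + 5 = 6.997
ΔM = M_P − M_Q = -6.402 − (6.997) = -13.398; smaller M is more luminous → Star P.
L ratio = 10^(0.4 |ΔM|) = 10^5.359 = 228700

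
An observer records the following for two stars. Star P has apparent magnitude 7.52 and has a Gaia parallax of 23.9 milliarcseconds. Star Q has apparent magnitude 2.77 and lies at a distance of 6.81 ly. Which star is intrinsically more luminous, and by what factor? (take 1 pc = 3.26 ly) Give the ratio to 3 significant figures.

Star P: p = 23.9 mas = 0.0239″ → d = 1/p = 41.84 pc
Star P: M = m − 5 log₁₀ d + 5 = 7.52 − 5·1.6216 + 5 = 4.412
Star Q: d = 6.81 ly / 3.26 = 2.089 pc
Star Q: M = m − 5 log₁₀ d + 5 = 2.77 − 5·0.3199 + 5 = 6.170
ΔM = M_P − M_Q = 4.412 − (6.170) = -1.758; smaller M is more luminous → Star P.
L ratio = 10^(0.4 |ΔM|) = 10^0.703 = 5.051

Star P is more luminous, by a factor of 5.05.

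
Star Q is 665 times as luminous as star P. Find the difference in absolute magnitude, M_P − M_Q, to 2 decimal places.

Pogson: ΔM = −2.5 log₁₀(ratio) = −2.5 log₁₀(665) = −2.5 × 2.8228 = -7.057
Star Q is brighter so has the smaller magnitude: M_P − M_Q is positive.

M_P − M_Q ≈ 7.06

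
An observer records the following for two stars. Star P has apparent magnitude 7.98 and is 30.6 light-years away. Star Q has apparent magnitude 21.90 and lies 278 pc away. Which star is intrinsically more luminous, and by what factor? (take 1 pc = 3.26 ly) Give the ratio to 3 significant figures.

Star P is more luminous, by a factor of 422.

Star P: d = 30.6 ly / 3.26 = 9.387 pc
Star P: M = m − 5 log₁₀ d + 5 = 7.98 − 5·0.9725 + 5 = 8.117
Star Q: M = m − 5 log₁₀ d + 5 = 21.90 − 5·2.4440 + 5 = 14.680
ΔM = M_P − M_Q = 8.117 − (14.680) = -6.562; smaller M is more luminous → Star P.
L ratio = 10^(0.4 |ΔM|) = 10^2.625 = 421.6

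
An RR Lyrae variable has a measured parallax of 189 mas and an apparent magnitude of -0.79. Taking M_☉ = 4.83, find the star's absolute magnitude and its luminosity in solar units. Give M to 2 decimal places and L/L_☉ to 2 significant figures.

d = 1/p = 1000/189 mas = 5.291 pc
M = m − 5 log₁₀ d + 5 = -0.79 − 5·0.7235 + 5 = 0.592
M − M_☉ = 0.592 − 4.83 = -4.238
L/L_☉ = 10^(−0.4 × -4.238) = 49.55

M ≈ 0.59; L/L_☉ ≈ 50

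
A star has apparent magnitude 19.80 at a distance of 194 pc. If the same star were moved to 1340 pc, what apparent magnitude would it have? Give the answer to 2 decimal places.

m ≈ 24.00

Flux ∝ 1/d², so Δm = 5 log₁₀(d₂/d₁) = 5 log₁₀(1340/194) = 4.197
m₂ = m₁ + Δm = 19.80 + (4.197) = 23.997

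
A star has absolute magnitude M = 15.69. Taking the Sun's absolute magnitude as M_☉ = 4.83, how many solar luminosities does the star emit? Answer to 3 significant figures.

M − M_☉ = 15.69 − 4.83 = 10.860
L/L_☉ = 10^(−0.4 (M − M_☉)) = 10^-4.344 = 4.529×10^-5

L/L_☉ ≈ 4.53×10^-5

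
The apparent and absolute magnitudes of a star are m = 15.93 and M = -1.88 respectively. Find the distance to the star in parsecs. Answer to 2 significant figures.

μ = m − M = 17.810
m − M = 5 log₁₀ d − 5
log₁₀ d = (m − M)/5 + 1 = 4.5620
d = 10^4.5620 = 36480 pc

d ≈ 36000 pc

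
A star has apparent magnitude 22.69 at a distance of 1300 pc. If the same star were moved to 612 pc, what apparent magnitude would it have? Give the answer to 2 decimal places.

m ≈ 21.05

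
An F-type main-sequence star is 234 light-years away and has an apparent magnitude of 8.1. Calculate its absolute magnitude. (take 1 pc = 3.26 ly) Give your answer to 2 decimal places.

M ≈ 3.82

d = 234 ly / 3.26 = 71.78 pc
5 log₁₀(d/10 pc) = 5 log₁₀(71.78) − 5 = 4.280
M = m − 5 log₁₀(d/10) = 8.1 − 4.280 = 3.820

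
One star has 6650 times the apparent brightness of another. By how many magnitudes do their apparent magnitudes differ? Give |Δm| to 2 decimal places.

|Δm| ≈ 9.56

Pogson: Δm = −2.5 log₁₀(ratio) = −2.5 log₁₀(6650) = −2.5 × 3.8228 = -9.557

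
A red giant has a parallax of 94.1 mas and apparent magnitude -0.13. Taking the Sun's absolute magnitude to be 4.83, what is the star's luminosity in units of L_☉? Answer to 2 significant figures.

d = 1/p = 1000/94.1 mas = 10.63 pc
M = m − 5 log₁₀ d + 5 = -0.13 − 5·1.0264 + 5 = -0.262
M − M_☉ = -0.262 − 4.83 = -5.092
L/L_☉ = 10^(−0.4 × -5.092) = 108.8

L/L_☉ ≈ 110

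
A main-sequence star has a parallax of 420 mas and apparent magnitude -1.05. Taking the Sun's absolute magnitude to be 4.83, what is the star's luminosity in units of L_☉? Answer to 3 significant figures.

d = 1/p = 1000/420 mas = 2.381 pc
M = m − 5 log₁₀ d + 5 = -1.05 − 5·0.3768 + 5 = 2.066
M − M_☉ = 2.066 − 4.83 = -2.764
L/L_☉ = 10^(−0.4 × -2.764) = 12.75

L/L_☉ ≈ 12.7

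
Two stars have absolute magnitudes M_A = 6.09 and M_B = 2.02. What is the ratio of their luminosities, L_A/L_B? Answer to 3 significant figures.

ΔM = M_A − M_B = 4.07
L_A/L_B = 10^(−0.4 ΔM) = 10^-1.628 = 0.02355

L_A/L_B ≈ 0.0236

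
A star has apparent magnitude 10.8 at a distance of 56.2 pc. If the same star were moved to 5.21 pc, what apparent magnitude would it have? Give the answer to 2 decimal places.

m ≈ 5.64

Flux ∝ 1/d², so Δm = 5 log₁₀(d₂/d₁) = 5 log₁₀(5.21/56.2) = -5.164
m₂ = m₁ + Δm = 10.8 + (-5.164) = 5.636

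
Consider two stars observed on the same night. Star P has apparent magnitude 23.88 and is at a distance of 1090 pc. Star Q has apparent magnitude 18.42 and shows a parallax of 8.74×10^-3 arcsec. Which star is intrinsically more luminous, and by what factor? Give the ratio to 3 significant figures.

Star P: M = m − 5 log₁₀ d + 5 = 23.88 − 5·3.0374 + 5 = 13.693
Star Q: d = 1/p = 1/8.74×10^-3″ = 114.4 pc
Star Q: M = m − 5 log₁₀ d + 5 = 18.42 − 5·2.0585 + 5 = 13.128
ΔM = M_P − M_Q = 13.693 − (13.128) = 0.565; smaller M is more luminous → Star Q.
L ratio = 10^(0.4 |ΔM|) = 10^0.226 = 1.683

Star Q is more luminous, by a factor of 1.68.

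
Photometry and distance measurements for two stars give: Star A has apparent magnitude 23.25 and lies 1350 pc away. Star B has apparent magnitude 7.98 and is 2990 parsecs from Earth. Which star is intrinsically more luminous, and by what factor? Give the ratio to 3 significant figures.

Star A: M = m − 5 log₁₀ d + 5 = 23.25 − 5·3.1303 + 5 = 12.598
Star B: M = m − 5 log₁₀ d + 5 = 7.98 − 5·3.4757 + 5 = -4.398
ΔM = M_A − M_B = 12.598 − (-4.398) = 16.997; smaller M is more luminous → Star B.
L ratio = 10^(0.4 |ΔM|) = 10^6.799 = 6.290×10^6

Star B is more luminous, by a factor of 6.29×10^6.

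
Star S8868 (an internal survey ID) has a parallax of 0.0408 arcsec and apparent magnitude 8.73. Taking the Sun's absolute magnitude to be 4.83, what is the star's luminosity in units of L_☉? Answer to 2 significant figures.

d = 1/p = 1/0.0408″ = 24.51 pc
M = m − 5 log₁₀ d + 5 = 8.73 − 5·1.3893 + 5 = 6.783
M − M_☉ = 6.783 − 4.83 = 1.953
L/L_☉ = 10^(−0.4 × 1.953) = 0.1655

L/L_☉ ≈ 0.17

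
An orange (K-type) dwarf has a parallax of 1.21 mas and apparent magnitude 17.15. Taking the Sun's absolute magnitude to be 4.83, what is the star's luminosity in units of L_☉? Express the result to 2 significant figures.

L/L_☉ ≈ 0.081

d = 1/p = 1000/1.21 mas = 826.4 pc
M = m − 5 log₁₀ d + 5 = 17.15 − 5·2.9172 + 5 = 7.564
M − M_☉ = 7.564 − 4.83 = 2.734
L/L_☉ = 10^(−0.4 × 2.734) = 0.08062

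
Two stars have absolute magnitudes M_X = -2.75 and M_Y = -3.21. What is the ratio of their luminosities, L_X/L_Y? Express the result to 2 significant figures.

L_X/L_Y ≈ 0.65

ΔM = M_X − M_Y = 0.46
L_X/L_Y = 10^(−0.4 ΔM) = 10^-0.184 = 0.6546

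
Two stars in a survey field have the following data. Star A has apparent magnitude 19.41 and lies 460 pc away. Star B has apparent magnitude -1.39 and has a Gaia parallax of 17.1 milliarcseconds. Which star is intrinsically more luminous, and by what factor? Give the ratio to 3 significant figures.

Star B is more luminous, by a factor of 3.38×10^6.

Star A: M = m − 5 log₁₀ d + 5 = 19.41 − 5·2.6628 + 5 = 11.096
Star B: p = 17.1 mas = 0.0171″ → d = 1/p = 58.48 pc
Star B: M = m − 5 log₁₀ d + 5 = -1.39 − 5·1.7670 + 5 = -5.225
ΔM = M_A − M_B = 11.096 − (-5.225) = 16.321; smaller M is more luminous → Star B.
L ratio = 10^(0.4 |ΔM|) = 10^6.528 = 3.377×10^6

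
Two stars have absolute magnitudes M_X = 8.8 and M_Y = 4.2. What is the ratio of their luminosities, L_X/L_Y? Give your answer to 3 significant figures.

L_X/L_Y ≈ 0.0145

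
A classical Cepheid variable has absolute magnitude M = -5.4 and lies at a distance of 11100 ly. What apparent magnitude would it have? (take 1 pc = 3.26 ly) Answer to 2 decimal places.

m ≈ 7.26

d = 11100 ly / 3.26 = 3405 pc
m = M + 5 log₁₀ d − 5 = -5.4 + 5·3.5321 − 5 = 7.261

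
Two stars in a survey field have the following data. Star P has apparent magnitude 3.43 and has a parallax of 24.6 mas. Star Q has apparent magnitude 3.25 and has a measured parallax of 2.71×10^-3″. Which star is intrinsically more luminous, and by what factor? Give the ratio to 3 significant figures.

Star Q is more luminous, by a factor of 97.3.

Star P: p = 24.6 mas = 0.0246″ → d = 1/p = 40.65 pc
Star P: M = m − 5 log₁₀ d + 5 = 3.43 − 5·1.6091 + 5 = 0.385
Star Q: d = 1/p = 1/2.71×10^-3″ = 369.0 pc
Star Q: M = m − 5 log₁₀ d + 5 = 3.25 − 5·2.5670 + 5 = -4.585
ΔM = M_P − M_Q = 0.385 − (-4.585) = 4.970; smaller M is more luminous → Star Q.
L ratio = 10^(0.4 |ΔM|) = 10^1.988 = 97.26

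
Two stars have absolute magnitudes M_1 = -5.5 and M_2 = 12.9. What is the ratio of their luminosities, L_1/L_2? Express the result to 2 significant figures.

L_1/L_2 ≈ 2.3×10^7

ΔM = M_1 − M_2 = -18.4
L_1/L_2 = 10^(−0.4 ΔM) = 10^7.360 = 2.291×10^7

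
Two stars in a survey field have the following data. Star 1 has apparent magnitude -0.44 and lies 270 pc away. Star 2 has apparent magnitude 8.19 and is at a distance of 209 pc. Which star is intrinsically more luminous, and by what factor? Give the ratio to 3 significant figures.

Star 1 is more luminous, by a factor of 4730.

Star 1: M = m − 5 log₁₀ d + 5 = -0.44 − 5·2.4314 + 5 = -7.597
Star 2: M = m − 5 log₁₀ d + 5 = 8.19 − 5·2.3201 + 5 = 1.589
ΔM = M_1 − M_2 = -7.597 − (1.589) = -9.186; smaller M is more luminous → Star 1.
L ratio = 10^(0.4 |ΔM|) = 10^3.674 = 4725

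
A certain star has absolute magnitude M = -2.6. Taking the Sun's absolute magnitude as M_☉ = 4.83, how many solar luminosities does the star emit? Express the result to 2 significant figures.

M − M_☉ = -2.6 − 4.83 = -7.430
L/L_☉ = 10^(−0.4 (M − M_☉)) = 10^2.972 = 937.6

L/L_☉ ≈ 940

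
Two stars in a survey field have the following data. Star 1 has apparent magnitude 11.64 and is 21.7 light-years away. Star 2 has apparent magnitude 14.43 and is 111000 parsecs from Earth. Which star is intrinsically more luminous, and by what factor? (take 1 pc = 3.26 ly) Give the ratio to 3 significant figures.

Star 1: d = 21.7 ly / 3.26 = 6.656 pc
Star 1: M = m − 5 log₁₀ d + 5 = 11.64 − 5·0.8232 + 5 = 12.524
Star 2: M = m − 5 log₁₀ d + 5 = 14.43 − 5·5.0453 + 5 = -5.797
ΔM = M_1 − M_2 = 12.524 − (-5.797) = 18.320; smaller M is more luminous → Star 2.
L ratio = 10^(0.4 |ΔM|) = 10^7.328 = 2.129×10^7

Star 2 is more luminous, by a factor of 2.13×10^7.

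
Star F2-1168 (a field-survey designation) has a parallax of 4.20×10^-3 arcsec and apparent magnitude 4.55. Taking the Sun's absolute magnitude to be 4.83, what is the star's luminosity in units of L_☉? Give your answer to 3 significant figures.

L/L_☉ ≈ 734

d = 1/p = 1/4.20×10^-3″ = 238.1 pc
M = m − 5 log₁₀ d + 5 = 4.55 − 5·2.3768 + 5 = -2.334
M − M_☉ = -2.334 − 4.83 = -7.164
L/L_☉ = 10^(−0.4 × -7.164) = 733.7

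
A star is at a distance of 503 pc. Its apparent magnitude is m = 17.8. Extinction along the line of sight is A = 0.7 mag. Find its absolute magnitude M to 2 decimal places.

M ≈ 8.59

5 log₁₀(d/10 pc) = 5 log₁₀(503.0) − 5 = 8.508
M = m − 5 log₁₀(d/10) − A = 17.8 − 8.508 − 0.7 = 8.592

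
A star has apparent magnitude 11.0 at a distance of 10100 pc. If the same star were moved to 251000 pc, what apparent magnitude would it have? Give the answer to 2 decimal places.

m ≈ 17.98

Flux ∝ 1/d², so Δm = 5 log₁₀(d₂/d₁) = 5 log₁₀(251000/10100) = 6.977
m₂ = m₁ + Δm = 11.0 + (6.977) = 17.977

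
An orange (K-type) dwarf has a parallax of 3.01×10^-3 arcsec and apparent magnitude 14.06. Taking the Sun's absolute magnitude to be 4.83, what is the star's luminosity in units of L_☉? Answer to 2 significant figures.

L/L_☉ ≈ 0.22

d = 1/p = 1/3.01×10^-3″ = 332.2 pc
M = m − 5 log₁₀ d + 5 = 14.06 − 5·2.5214 + 5 = 6.453
M − M_☉ = 6.453 − 4.83 = 1.623
L/L_☉ = 10^(−0.4 × 1.623) = 0.2243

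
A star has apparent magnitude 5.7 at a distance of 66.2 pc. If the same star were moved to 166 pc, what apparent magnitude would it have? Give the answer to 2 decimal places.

Flux ∝ 1/d², so Δm = 5 log₁₀(d₂/d₁) = 5 log₁₀(166/66.2) = 1.996
m₂ = m₁ + Δm = 5.7 + (1.996) = 7.696

m ≈ 7.70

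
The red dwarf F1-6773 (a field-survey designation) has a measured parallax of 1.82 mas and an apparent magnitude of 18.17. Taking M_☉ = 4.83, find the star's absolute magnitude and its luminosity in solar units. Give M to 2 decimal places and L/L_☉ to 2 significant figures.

M ≈ 9.47; L/L_☉ ≈ 0.014

d = 1/p = 1000/1.82 mas = 549.5 pc
M = m − 5 log₁₀ d + 5 = 18.17 − 5·2.7399 + 5 = 9.470
M − M_☉ = 9.470 − 4.83 = 4.640
L/L_☉ = 10^(−0.4 × 4.640) = 0.01393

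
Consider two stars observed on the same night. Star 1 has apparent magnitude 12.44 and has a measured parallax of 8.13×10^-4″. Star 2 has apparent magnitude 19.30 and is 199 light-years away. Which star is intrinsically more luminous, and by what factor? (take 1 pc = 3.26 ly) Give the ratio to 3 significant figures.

Star 1: d = 1/p = 1/8.13×10^-4″ = 1230 pc
Star 1: M = m − 5 log₁₀ d + 5 = 12.44 − 5·3.0899 + 5 = 1.990
Star 2: d = 199 ly / 3.26 = 61.04 pc
Star 2: M = m − 5 log₁₀ d + 5 = 19.30 − 5·1.7856 + 5 = 15.372
ΔM = M_1 − M_2 = 1.990 − (15.372) = -13.381; smaller M is more luminous → Star 1.
L ratio = 10^(0.4 |ΔM|) = 10^5.353 = 225200

Star 1 is more luminous, by a factor of 225000.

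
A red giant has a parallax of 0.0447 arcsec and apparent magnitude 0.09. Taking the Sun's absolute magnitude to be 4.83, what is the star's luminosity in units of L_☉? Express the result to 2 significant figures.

L/L_☉ ≈ 390

d = 1/p = 1/0.0447″ = 22.37 pc
M = m − 5 log₁₀ d + 5 = 0.09 − 5·1.3497 + 5 = -1.658
M − M_☉ = -1.658 − 4.83 = -6.488
L/L_☉ = 10^(−0.4 × -6.488) = 393.9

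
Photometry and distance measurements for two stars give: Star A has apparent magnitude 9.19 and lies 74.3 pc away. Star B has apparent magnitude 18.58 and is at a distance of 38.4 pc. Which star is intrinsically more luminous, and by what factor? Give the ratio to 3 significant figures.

Star A: M = m − 5 log₁₀ d + 5 = 9.19 − 5·1.8710 + 5 = 4.835
Star B: M = m − 5 log₁₀ d + 5 = 18.58 − 5·1.5843 + 5 = 15.658
ΔM = M_A − M_B = 4.835 − (15.658) = -10.823; smaller M is more luminous → Star A.
L ratio = 10^(0.4 |ΔM|) = 10^4.329 = 21350

Star A is more luminous, by a factor of 21300.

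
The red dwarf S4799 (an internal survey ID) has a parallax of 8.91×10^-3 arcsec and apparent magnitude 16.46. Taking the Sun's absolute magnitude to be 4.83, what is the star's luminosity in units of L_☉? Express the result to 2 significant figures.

d = 1/p = 1/8.91×10^-3″ = 112.2 pc
M = m − 5 log₁₀ d + 5 = 16.46 − 5·2.0501 + 5 = 11.209
M − M_☉ = 11.209 − 4.83 = 6.379
L/L_☉ = 10^(−0.4 × 6.379) = 2.807×10^-3

L/L_☉ ≈ 2.8×10^-3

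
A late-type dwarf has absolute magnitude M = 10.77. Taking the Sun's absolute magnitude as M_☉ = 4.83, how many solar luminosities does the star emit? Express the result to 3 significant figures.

M − M_☉ = 10.77 − 4.83 = 5.940
L/L_☉ = 10^(−0.4 (M − M_☉)) = 10^-2.376 = 4.207×10^-3

L/L_☉ ≈ 4.21×10^-3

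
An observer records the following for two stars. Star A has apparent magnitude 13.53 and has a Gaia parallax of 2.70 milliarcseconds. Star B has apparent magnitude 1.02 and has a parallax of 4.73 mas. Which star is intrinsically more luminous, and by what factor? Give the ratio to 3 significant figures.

Star B is more luminous, by a factor of 32900.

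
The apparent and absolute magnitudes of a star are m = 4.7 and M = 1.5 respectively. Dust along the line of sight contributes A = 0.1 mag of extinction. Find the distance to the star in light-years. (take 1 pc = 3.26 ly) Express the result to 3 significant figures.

d ≈ 136 ly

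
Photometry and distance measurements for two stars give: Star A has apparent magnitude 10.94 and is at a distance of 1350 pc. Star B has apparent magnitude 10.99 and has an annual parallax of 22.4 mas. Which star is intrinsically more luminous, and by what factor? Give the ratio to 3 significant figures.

Star A: M = m − 5 log₁₀ d + 5 = 10.94 − 5·3.1303 + 5 = 0.288
Star B: p = 22.4 mas = 0.0224″ → d = 1/p = 44.64 pc
Star B: M = m − 5 log₁₀ d + 5 = 10.99 − 5·1.6498 + 5 = 7.741
ΔM = M_A − M_B = 0.288 − (7.741) = -7.453; smaller M is more luminous → Star A.
L ratio = 10^(0.4 |ΔM|) = 10^2.981 = 957.6

Star A is more luminous, by a factor of 958.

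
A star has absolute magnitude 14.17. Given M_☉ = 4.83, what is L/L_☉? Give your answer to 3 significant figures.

M − M_☉ = 14.17 − 4.83 = 9.340
L/L_☉ = 10^(−0.4 (M − M_☉)) = 10^-3.736 = 1.837×10^-4

L/L_☉ ≈ 1.84×10^-4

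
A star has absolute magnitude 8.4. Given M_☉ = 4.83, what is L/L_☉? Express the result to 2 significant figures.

M − M_☉ = 8.4 − 4.83 = 3.570
L/L_☉ = 10^(−0.4 (M − M_☉)) = 10^-1.428 = 0.03733

L/L_☉ ≈ 0.037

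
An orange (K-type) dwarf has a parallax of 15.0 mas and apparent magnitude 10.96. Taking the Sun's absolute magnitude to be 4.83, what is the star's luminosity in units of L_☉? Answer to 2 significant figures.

L/L_☉ ≈ 0.16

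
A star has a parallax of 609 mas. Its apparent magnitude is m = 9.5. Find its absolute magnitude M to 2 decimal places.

M ≈ 13.42

p = 609 mas = 0.609″ → d = 1/p = 1.642 pc
5 log₁₀(d/10 pc) = 5 log₁₀(1.642) − 5 = -3.923
M = m − 5 log₁₀(d/10) = 9.5 + 3.923 = 13.423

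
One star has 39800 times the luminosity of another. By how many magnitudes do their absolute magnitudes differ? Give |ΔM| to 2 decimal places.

|ΔM| ≈ 11.50

Pogson: ΔM = −2.5 log₁₀(ratio) = −2.5 log₁₀(39800) = −2.5 × 4.5999 = -11.500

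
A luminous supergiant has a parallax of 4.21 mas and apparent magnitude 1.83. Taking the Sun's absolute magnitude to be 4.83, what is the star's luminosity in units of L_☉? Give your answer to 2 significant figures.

L/L_☉ ≈ 8900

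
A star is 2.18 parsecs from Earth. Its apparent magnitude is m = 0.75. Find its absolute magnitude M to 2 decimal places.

M ≈ 4.06

5 log₁₀(d/10 pc) = 5 log₁₀(2.180) − 5 = -3.308
M = m − 5 log₁₀(d/10) = 0.75 + 3.308 = 4.058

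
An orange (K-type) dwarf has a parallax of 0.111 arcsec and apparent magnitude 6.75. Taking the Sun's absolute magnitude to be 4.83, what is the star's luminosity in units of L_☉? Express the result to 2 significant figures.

d = 1/p = 1/0.111″ = 9.009 pc
M = m − 5 log₁₀ d + 5 = 6.75 − 5·0.9547 + 5 = 6.977
M − M_☉ = 6.977 − 4.83 = 2.147
L/L_☉ = 10^(−0.4 × 2.147) = 0.1385

L/L_☉ ≈ 0.14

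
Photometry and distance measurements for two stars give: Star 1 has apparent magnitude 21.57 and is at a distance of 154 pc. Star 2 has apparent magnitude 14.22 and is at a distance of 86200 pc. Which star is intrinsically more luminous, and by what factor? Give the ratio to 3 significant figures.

Star 2 is more luminous, by a factor of 2.73×10^8.

Star 1: M = m − 5 log₁₀ d + 5 = 21.57 − 5·2.1875 + 5 = 15.632
Star 2: M = m − 5 log₁₀ d + 5 = 14.22 − 5·4.9355 + 5 = -5.458
ΔM = M_1 − M_2 = 15.632 − (-5.458) = 21.090; smaller M is more luminous → Star 2.
L ratio = 10^(0.4 |ΔM|) = 10^8.436 = 2.729×10^8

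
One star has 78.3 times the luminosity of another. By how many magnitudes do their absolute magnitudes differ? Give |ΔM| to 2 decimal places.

|ΔM| ≈ 4.73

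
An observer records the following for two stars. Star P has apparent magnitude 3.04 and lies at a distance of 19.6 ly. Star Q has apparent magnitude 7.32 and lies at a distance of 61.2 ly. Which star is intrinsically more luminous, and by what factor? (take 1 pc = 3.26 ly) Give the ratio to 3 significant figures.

Star P is more luminous, by a factor of 5.28.

Star P: d = 19.6 ly / 3.26 = 6.012 pc
Star P: M = m − 5 log₁₀ d + 5 = 3.04 − 5·0.7790 + 5 = 4.145
Star Q: d = 61.2 ly / 3.26 = 18.77 pc
Star Q: M = m − 5 log₁₀ d + 5 = 7.32 − 5·1.2735 + 5 = 5.952
ΔM = M_P − M_Q = 4.145 − (5.952) = -1.808; smaller M is more luminous → Star P.
L ratio = 10^(0.4 |ΔM|) = 10^0.723 = 5.285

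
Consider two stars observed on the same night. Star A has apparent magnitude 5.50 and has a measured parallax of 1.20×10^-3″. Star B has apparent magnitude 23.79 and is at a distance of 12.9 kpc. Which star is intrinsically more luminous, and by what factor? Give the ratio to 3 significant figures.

Star A is more luminous, by a factor of 86400.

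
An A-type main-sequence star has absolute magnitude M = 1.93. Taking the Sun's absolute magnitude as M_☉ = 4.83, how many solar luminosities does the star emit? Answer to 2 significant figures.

M − M_☉ = 1.93 − 4.83 = -2.900
L/L_☉ = 10^(−0.4 (M − M_☉)) = 10^1.160 = 14.45

L/L_☉ ≈ 14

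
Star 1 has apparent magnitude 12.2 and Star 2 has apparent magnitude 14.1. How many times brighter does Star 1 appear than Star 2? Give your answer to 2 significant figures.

5.8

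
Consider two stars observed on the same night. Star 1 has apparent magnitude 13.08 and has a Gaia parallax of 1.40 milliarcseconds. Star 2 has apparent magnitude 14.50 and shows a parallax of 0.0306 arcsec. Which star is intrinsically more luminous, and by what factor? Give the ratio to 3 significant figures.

Star 1: p = 1.40 mas = 1.40×10^-3″ → d = 1/p = 714.3 pc
Star 1: M = m − 5 log₁₀ d + 5 = 13.08 − 5·2.8539 + 5 = 3.811
Star 2: d = 1/p = 1/0.0306″ = 32.68 pc
Star 2: M = m − 5 log₁₀ d + 5 = 14.50 − 5·1.5143 + 5 = 11.929
ΔM = M_1 − M_2 = 3.811 − (11.929) = -8.118; smaller M is more luminous → Star 1.
L ratio = 10^(0.4 |ΔM|) = 10^3.247 = 1767

Star 1 is more luminous, by a factor of 1770.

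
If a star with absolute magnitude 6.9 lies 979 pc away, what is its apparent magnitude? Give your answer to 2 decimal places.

m ≈ 16.85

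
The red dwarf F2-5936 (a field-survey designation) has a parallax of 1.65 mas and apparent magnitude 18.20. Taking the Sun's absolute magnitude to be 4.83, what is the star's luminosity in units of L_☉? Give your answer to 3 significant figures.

L/L_☉ ≈ 0.0165

d = 1/p = 1000/1.65 mas = 606.1 pc
M = m − 5 log₁₀ d + 5 = 18.20 − 5·2.7825 + 5 = 9.287
M − M_☉ = 9.287 − 4.83 = 4.457
L/L_☉ = 10^(−0.4 × 4.457) = 0.01648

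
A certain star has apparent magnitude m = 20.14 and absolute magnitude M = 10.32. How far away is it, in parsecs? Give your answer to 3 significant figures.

Distance modulus: m − M = 20.14 − (10.32) = 9.820
m − M = 5 log₁₀ d − 5
log₁₀ d = (m − M)/5 + 1 = 2.9640
d = 10^2.9640 = 920.4 pc

d ≈ 920 pc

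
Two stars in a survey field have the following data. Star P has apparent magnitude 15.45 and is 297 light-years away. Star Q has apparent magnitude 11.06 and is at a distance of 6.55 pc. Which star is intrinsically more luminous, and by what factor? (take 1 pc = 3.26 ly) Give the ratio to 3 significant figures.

Star P is more luminous, by a factor of 3.39.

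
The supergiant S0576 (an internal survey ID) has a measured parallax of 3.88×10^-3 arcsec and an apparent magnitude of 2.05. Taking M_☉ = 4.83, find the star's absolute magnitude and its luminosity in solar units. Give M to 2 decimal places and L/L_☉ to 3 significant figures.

d = 1/p = 1/3.88×10^-3″ = 257.7 pc
M = m − 5 log₁₀ d + 5 = 2.05 − 5·2.4112 + 5 = -5.006
M − M_☉ = -5.006 − 4.83 = -9.836
L/L_☉ = 10^(−0.4 × -9.836) = 8597

M ≈ -5.01; L/L_☉ ≈ 8600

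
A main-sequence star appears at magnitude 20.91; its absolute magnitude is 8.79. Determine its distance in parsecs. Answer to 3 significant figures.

μ = m − M = 12.120
m − M = 5 log₁₀ d − 5
log₁₀ d = (m − M)/5 + 1 = 3.4240
d = 10^3.4240 = 2655 pc

d ≈ 2650 pc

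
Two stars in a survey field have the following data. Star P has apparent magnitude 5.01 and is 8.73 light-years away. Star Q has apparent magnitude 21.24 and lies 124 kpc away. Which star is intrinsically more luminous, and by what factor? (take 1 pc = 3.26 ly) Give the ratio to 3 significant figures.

Star Q is more luminous, by a factor of 691.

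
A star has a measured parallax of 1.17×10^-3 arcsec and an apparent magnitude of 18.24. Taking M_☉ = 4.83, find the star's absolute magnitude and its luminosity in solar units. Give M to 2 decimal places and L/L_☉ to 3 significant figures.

d = 1/p = 1/1.17×10^-3″ = 854.7 pc
M = m − 5 log₁₀ d + 5 = 18.24 − 5·2.9318 + 5 = 8.581
M − M_☉ = 8.581 − 4.83 = 3.751
L/L_☉ = 10^(−0.4 × 3.751) = 0.03160

M ≈ 8.58; L/L_☉ ≈ 0.0316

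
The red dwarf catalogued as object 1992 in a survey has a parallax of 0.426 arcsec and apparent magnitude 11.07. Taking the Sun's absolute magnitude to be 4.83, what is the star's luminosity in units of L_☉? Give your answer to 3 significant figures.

d = 1/p = 1/0.426″ = 2.347 pc
M = m − 5 log₁₀ d + 5 = 11.07 − 5·0.3706 + 5 = 14.217
M − M_☉ = 14.217 − 4.83 = 9.387
L/L_☉ = 10^(−0.4 × 9.387) = 1.759×10^-4

L/L_☉ ≈ 1.76×10^-4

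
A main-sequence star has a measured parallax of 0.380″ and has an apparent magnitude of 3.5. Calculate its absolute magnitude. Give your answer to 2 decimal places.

d = 1/p = 1/0.380″ = 2.632 pc
5 log₁₀(d/10 pc) = 5 log₁₀(2.632) − 5 = -2.899
M = m − 5 log₁₀(d/10) = 3.5 + 2.899 = 6.399

M ≈ 6.40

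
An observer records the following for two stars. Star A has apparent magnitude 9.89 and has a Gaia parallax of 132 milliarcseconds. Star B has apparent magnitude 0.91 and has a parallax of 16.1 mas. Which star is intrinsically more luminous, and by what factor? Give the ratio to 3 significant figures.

Star B is more luminous, by a factor of 263000.

Star A: p = 132 mas = 0.132″ → d = 1/p = 7.576 pc
Star A: M = m − 5 log₁₀ d + 5 = 9.89 − 5·0.8794 + 5 = 10.493
Star B: p = 16.1 mas = 0.0161″ → d = 1/p = 62.11 pc
Star B: M = m − 5 log₁₀ d + 5 = 0.91 − 5·1.7932 + 5 = -3.056
ΔM = M_A − M_B = 10.493 − (-3.056) = 13.549; smaller M is more luminous → Star B.
L ratio = 10^(0.4 |ΔM|) = 10^5.419 = 262700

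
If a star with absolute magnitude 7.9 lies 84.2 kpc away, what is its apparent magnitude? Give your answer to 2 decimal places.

d = 84.2 kpc = 84200 pc
m = M + 5 log₁₀ d − 5 = 7.9 + 5·4.9253 − 5 = 27.527

m ≈ 27.53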